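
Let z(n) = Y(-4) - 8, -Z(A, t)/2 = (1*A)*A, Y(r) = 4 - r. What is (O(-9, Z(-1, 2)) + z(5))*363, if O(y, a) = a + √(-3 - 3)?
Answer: -726 + 363*I*√6 ≈ -726.0 + 889.17*I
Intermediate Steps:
Z(A, t) = -2*A² (Z(A, t) = -2*1*A*A = -2*A*A = -2*A²)
z(n) = 0 (z(n) = (4 - 1*(-4)) - 8 = (4 + 4) - 8 = 8 - 8 = 0)
O(y, a) = a + I*√6 (O(y, a) = a + √(-6) = a + I*√6)
(O(-9, Z(-1, 2)) + z(5))*363 = ((-2*(-1)² + I*√6) + 0)*363 = ((-2*1 + I*√6) + 0)*363 = ((-2 + I*√6) + 0)*363 = (-2 + I*√6)*363 = -726 + 363*I*√6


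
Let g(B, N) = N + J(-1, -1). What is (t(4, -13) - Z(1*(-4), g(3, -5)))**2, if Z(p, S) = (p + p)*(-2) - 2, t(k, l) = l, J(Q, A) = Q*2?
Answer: 729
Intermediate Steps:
J(Q, A) = 2*Q
g(B, N) = -2 + N (g(B, N) = N + 2*(-1) = N - 2 = -2 + N)
Z(p, S) = -2 - 4*p (Z(p, S) = (2*p)*(-2) - 2 = -4*p - 2 = -2 - 4*p)
(t(4, -13) - Z(1*(-4), g(3, -5)))**2 = (-13 - (-2 - 4*(-4)))**2 = (-13 - (-2 + 16))**2 = (-13 - 1*14)**2 = (-13 - 14)**2 = (-27)**2 = 729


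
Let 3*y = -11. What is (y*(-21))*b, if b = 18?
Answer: 1386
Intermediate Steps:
y = -11/3 (y = (⅓)*(-11) = -11/3 ≈ -3.6667)
(y*(-21))*b = -11/3*(-21)*18 = 77*18 = 1386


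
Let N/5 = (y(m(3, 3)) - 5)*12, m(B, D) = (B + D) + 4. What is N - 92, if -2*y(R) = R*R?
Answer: -3392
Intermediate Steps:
m(B, D) = 4 + B + D
y(R) = -R**2/2 (y(R) = -R*R/2 = -R**2/2)
N = -3300 (N = 5*((-(4 + 3 + 3)**2/2 - 5)*12) = 5*((-1/2*10**2 - 5)*12) = 5*((-1/2*100 - 5)*12) = 5*((-50 - 5)*12) = 5*(-55*12) = 5*(-660) = -3300)
N - 92 = -3300 - 92 = -3392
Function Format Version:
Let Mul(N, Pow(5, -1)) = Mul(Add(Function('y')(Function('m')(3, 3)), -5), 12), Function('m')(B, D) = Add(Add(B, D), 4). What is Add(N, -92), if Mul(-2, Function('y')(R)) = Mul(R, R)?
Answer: -3392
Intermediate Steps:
Function('m')(B, D) = Add(4, B, D)
Function('y')(R) = Mul(Rational(-1, 2), Pow(R, 2)) (Function('y')(R) = Mul(Rational(-1, 2), Mul(R, R)) = Mul(Rational(-1, 2), Pow(R, 2)))
N = -3300 (N = Mul(5, Mul(Add(Mul(Rational(-1, 2), Pow(Add(4, 3, 3), 2)), -5), 12)) = Mul(5, Mul(Add(Mul(Rational(-1, 2), Pow(10, 2)), -5), 12)) = Mul(5, Mul(Add(Mul(Rational(-1, 2), 100), -5), 12)) = Mul(5, Mul(Add(-50, -5), 12)) = Mul(5, Mul(-55, 12)) = Mul(5, -660) = -3300)
Add(N, -92) = Add(-3300, -92) = -3392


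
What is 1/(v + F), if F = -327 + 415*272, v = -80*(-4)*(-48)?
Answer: 1/97193 ≈ 1.0289e-5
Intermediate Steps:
v = -15360 (v = 320*(-48) = -15360)
F = 112553 (F = -327 + 112880 = 112553)
1/(v + F) = 1/(-15360 + 112553) = 1/97193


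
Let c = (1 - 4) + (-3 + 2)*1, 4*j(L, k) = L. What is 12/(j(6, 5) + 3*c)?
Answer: -8/7 ≈ -1.1429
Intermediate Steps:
j(L, k) = L/4
c = -4 (c = -3 - 1*1 = -3 - 1 = -4)
12/(j(6, 5) + 3*c) = 12/((1/4)*6 + 3*(-4)) = 12/(3/2 - 12) = 12/(-21/2) = -2/21*12 = -8/7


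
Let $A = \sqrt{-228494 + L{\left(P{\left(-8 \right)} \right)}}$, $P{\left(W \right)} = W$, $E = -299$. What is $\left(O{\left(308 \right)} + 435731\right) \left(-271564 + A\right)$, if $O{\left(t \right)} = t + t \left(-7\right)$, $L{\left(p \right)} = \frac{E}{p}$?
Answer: $-117827003012 + \frac{433883 i \sqrt{3655306}}{4} \approx -1.1783 \cdot 10^{11} + 2.0738 \cdot 10^{8} i$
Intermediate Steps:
$L{\left(p \right)} = - \frac{299}{p}$
$A = \frac{i \sqrt{3655306}}{4}$ ($A = \sqrt{-228494 - \frac{299}{-8}} = \sqrt{-228494 - - \frac{299}{8}} = \sqrt{-228494 + \frac{299}{8}} = \sqrt{- \frac{1827653}{8}} = \frac{i \sqrt{3655306}}{4} \approx 477.97 i$)
$O{\left(t \right)} = - 6 t$ ($O{\left(t \right)} = t - 7 t = - 6 t$)
$\left(O{\left(308 \right)} + 435731\right) \left(-271564 + A\right) = \left(\left(-6\right) 308 + 435731\right) \left(-271564 + \frac{i \sqrt{3655306}}{4}\right) = \left(-1848 + 435731\right) \left(-271564 + \frac{i \sqrt{3655306}}{4}\right) = 433883 \left(-271564 + \frac{i \sqrt{3655306}}{4}\right) = -117827003012 + \frac{433883 i \sqrt{3655306}}{4}$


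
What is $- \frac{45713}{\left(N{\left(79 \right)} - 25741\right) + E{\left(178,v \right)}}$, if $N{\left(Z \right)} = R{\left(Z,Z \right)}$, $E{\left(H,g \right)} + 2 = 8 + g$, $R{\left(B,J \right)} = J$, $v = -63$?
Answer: $\frac{45713}{25719} \approx 1.7774$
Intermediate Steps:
$E{\left(H,g \right)} = 6 + g$ ($E{\left(H,g \right)} = -2 + \left(8 + g\right) = 6 + g$)
$N{\left(Z \right)} = Z$
$- \frac{45713}{\left(N{\left(79 \right)} - 25741\right) + E{\left(178,v \right)}} = - \frac{45713}{\left(79 - 25741\right) + \left(6 - 63\right)} = - \frac{45713}{-25662 - 57} = - \frac{45713}{-25719} = \left(-45713\right) \left(- \frac{1}{25719}\right) = \frac{45713}{25719}$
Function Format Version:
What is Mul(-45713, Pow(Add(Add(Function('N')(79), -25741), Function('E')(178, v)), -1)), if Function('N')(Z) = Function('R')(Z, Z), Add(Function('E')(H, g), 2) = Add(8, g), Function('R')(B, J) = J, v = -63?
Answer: Rational(45713, 25719) ≈ 1.7774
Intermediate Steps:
Function('E')(H, g) = Add(6, g) (Function('E')(H, g) = Add(-2, Add(8, g)) = Add(6, g))
Function('N')(Z) = Z
Mul(-45713, Pow(Add(Add(Function('N')(79), -25741), Function('E')(178, v)), -1)) = Mul(-45713, Pow(Add(Add(79, -25741), Add(6, -63)), -1)) = Mul(-45713, Pow(Add(-25662, -57), -1)) = Mul(-45713, Pow(-25719, -1)) = Mul(-45713, Rational(-1, 25719)) = Rational(45713, 25719)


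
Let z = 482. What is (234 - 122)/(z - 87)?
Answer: 112/395 ≈ 0.28354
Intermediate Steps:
(234 - 122)/(z - 87) = (234 - 122)/(482 - 87) = 112/395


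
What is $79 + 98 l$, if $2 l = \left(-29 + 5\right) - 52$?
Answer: $-3645$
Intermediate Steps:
$l = -38$ ($l = \frac{\left(-29 + 5\right) - 52}{2} = \frac{-24 - 52}{2} = \frac{1}{2} \left(-76\right) = -38$)
$79 + 98 l = 79 + 98 \left(-38\right) = 79 - 3724 = -3645$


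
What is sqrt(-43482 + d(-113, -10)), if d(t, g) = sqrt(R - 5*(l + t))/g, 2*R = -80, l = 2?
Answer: sqrt(-4348200 - 10*sqrt(515))/10 ≈ 208.53*I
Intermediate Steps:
R = -40 (R = (1/2)*(-80) = -40)
d(t, g) = sqrt(-50 - 5*t)/g (d(t, g) = sqrt(-40 - 5*(2 + t))/g = sqrt(-40 + (-10 - 5*t))/g = sqrt(-50 - 5*t)/g)
sqrt(-43482 + d(-113, -10)) = sqrt(-43482 + sqrt(-50 - 5*(-113))/(-10)) = sqrt(-43482 - sqrt(-50 + 565)/10) = sqrt(-43482 - sqrt(515)/10)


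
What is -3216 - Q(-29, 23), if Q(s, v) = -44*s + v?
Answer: -4515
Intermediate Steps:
Q(s, v) = v - 44*s
-3216 - Q(-29, 23) = -3216 - (23 - 44*(-29)) = -3216 - (23 + 1276) = -3216 - 1*1299 = -3216 - 1299 = -4515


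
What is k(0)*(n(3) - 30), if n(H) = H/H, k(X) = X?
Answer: 0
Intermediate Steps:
n(H) = 1
k(0)*(n(3) - 30) = 0*(1 - 30) = 0*(-29) = 0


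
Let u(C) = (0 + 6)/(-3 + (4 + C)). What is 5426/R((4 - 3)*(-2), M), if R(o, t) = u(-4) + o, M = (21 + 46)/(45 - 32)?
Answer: -2713/2 ≈ -1356.5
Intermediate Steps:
u(C) = 6/(1 + C)
M = 67/13 ≈ 5.1538
R(o, t) = -2 + o (R(o, t) = 6/(1 - 4) + o = 6/(-3) + o = 6*(-⅓) + o = -2 + o)
5426/R((4 - 3)*(-2), M) = 5426/(-2 + (4 - 3)*(-2)) = 5426/(-2 + 1*(-2)) = 5426/(-2 - 2) = 5426/(-4) = 5426*(-¼) = -2713/2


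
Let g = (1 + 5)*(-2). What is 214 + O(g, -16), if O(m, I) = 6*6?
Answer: 250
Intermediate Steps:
g = -12 (g = 6*(-2) = -12)
O(m, I) = 36
214 + O(g, -16) = 214 + 36 = 250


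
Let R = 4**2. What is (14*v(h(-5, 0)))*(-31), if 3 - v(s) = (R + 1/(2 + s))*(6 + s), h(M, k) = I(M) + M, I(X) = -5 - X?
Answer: 16492/3 ≈ 5497.3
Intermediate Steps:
R = 16
h(M, k) = -5 (h(M, k) = (-5 - M) + M = -5)
v(s) = 3 - (6 + s)*(16 + 1/(2 + s)) (v(s) = 3 - (16 + 1/(2 + s))*(6 + s) = 3 - (6 + s)*(16 + 1/(2 + s)))
(14*v(h(-5, 0)))*(-31) = (14*(2*(-96 - 63*(-5) - 8*(-5)**2)/(2 - 5)))*(-31) = (14*(2*(-96 + 315 - 8*25)/(-3)))*(-31) = (14*(2*(-1/3)*(-96 + 315 - 200)))*(-31) = (14*(2*(-1/3)*19))*(-31) = (14*(-38/3))*(-31) = -532/3*(-31) = 16492/3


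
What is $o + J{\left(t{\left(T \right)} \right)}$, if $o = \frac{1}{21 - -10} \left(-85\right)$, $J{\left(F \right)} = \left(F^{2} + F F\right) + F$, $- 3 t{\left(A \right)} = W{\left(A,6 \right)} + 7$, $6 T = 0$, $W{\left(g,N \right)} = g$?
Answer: $\frac{1622}{279} \approx 5.8136$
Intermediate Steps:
$T = 0$ ($T = \frac{1}{6} \cdot 0 = 0$)
$t{\left(A \right)} = - \frac{7}{3} - \frac{A}{3}$ ($t{\left(A \right)} = - \frac{A + 7}{3} = - \frac{7 + A}{3} = - \frac{7}{3} - \frac{A}{3}$)
$J{\left(F \right)} = F + 2 F^{2}$ ($J{\left(F \right)} = \left(F^{2} + F^{2}\right) + F = 2 F^{2} + F = F + 2 F^{2}$)
$o = - \frac{85}{31}$ ($o = \frac{1}{21 + 10} \left(-85\right) = \frac{1}{31} \left(-85\right) = - \frac{85}{31} \approx -2.7419$)
$o + J{\left(t{\left(T \right)} \right)} = - \frac{85}{31} + \left(- \frac{7}{3} - 0\right) \left(1 + 2 \left(- \frac{7}{3} - 0\right)\right) = - \frac{85}{31} + \left(- \frac{7}{3} + 0\right) \left(1 + 2 \left(- \frac{7}{3} + 0\right)\right) = - \frac{85}{31} - \frac{7 \left(1 + 2 \left(- \frac{7}{3}\right)\right)}{3} = - \frac{85}{31} - \frac{7 \left(1 - \frac{14}{3}\right)}{3} = - \frac{85}{31} - - \frac{77}{9} = - \frac{85}{31} + \frac{77}{9} = \frac{1622}{279}$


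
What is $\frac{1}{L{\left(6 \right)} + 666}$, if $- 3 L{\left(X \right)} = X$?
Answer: $\frac{1}{664} \approx 0.001506$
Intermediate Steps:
$L{\left(X \right)} = - \frac{X}{3}$
$\frac{1}{L{\left(6 \right)} + 666} = \frac{1}{\left(- \frac{1}{3}\right) 6 + 666} = \frac{1}{-2 + 666} = \frac{1}{664}$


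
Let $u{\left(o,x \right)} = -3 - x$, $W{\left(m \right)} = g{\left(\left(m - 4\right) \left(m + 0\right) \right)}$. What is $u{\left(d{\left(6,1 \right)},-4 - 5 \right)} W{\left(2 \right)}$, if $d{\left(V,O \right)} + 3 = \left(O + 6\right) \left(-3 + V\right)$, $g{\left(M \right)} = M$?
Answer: $-24$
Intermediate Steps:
$W{\left(m \right)} = m \left(-4 + m\right)$ ($W{\left(m \right)} = \left(m - 4\right) \left(m + 0\right) = \left(-4 + m\right) m = m \left(-4 + m\right)$)
$d{\left(V,O \right)} = -3 + \left(-3 + V\right) \left(6 + O\right)$ ($d{\left(V,O \right)} = -3 + \left(O + 6\right) \left(-3 + V\right) = -3 + \left(6 + O\right) \left(-3 + V\right) = -3 + \left(-3 + V\right) \left(6 + O\right)$)
$u{\left(d{\left(6,1 \right)},-4 - 5 \right)} W{\left(2 \right)} = \left(-3 - \left(-4 - 5\right)\right) 2 \left(-4 + 2\right) = \left(-3 - -9\right) 2 \left(-2\right) = \left(-3 + 9\right) \left(-4\right) = 6 \left(-4\right) = -24$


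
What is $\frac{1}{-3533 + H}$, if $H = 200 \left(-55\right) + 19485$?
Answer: $\frac{1}{4952} \approx 0.00020194$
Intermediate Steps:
$H = 8485$ ($H = -11000 + 19485 = 8485$)
$\frac{1}{-3533 + H} = \frac{1}{-3533 + 8485} = \frac{1}{4952}$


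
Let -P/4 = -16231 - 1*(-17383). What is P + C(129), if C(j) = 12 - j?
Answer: -4725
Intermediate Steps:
P = -4608 (P = -4*(-16231 - 1*(-17383)) = -4*(-16231 + 17383) = -4*1152 = -4608)
P + C(129) = -4608 + (12 - 1*129) = -4608 + (12 - 129) = -4608 - 117 = -4725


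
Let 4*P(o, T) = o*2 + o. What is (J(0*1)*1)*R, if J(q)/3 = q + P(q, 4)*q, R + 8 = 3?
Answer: 0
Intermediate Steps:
R = -5 (R = -8 + 3 = -5)
P(o, T) = 3*o/4 (P(o, T) = (o*2 + o)/4 = (2*o + o)/4 = (3*o)/4 = 3*o/4)
J(q) = 3*q + 9*q²/4 (J(q) = 3*(q + (3*q/4)*q) = 3*(q + 3*q²/4) = 3*q + 9*q²/4)
(J(0*1)*1)*R = ((3*(0*1)*(4 + 3*(0*1))/4)*1)*(-5) = (((¾)*0*(4 + 3*0))*1)*(-5) = (((¾)*0*(4 + 0))*1)*(-5) = (((¾)*0*4)*1)*(-5) = (0*1)*(-5) = 0*(-5) = 0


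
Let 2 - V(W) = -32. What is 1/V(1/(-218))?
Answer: 1/34 ≈ 0.029412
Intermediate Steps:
V(W) = 34 (V(W) = 2 - 1*(-32) = 2 + 32 = 34)
1/V(1/(-218)) = 1/34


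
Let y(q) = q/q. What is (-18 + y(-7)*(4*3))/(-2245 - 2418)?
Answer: 6/4663 ≈ 0.0012867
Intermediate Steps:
y(q) = 1
(-18 + y(-7)*(4*3))/(-2245 - 2418) = (-18 + 1*(4*3))/(-2245 - 2418) = (-18 + 1*12)/(-4663) = (-18 + 12)*(-1/4663) = -6*(-1/4663) = 6/4663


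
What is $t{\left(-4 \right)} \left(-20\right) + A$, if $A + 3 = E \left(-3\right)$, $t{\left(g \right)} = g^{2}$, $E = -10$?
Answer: $-293$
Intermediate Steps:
$A = 27$ ($A = -3 - -30 = -3 + 30 = 27$)
$t{\left(-4 \right)} \left(-20\right) + A = \left(-4\right)^{2} \left(-20\right) + 27 = 16 \left(-20\right) + 27 = -320 + 27 = -293$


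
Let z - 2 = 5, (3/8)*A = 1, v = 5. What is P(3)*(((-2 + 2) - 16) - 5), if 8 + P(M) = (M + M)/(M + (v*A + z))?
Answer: 813/5 ≈ 162.60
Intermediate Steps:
A = 8/3 (A = (8/3)*1 = 8/3 ≈ 2.6667)
z = 7 (z = 2 + 5 = 7)
P(M) = -8 + 2*M/(61/3 + M) (P(M) = -8 + (M + M)/(M + (5*(8/3) + 7)) = -8 + (2*M)/(M + (40/3 + 7)) = -8 + (2*M)/(M + 61/3) = -8 + (2*M)/(61/3 + M) = -8 + 2*M/(61/3 + M))
P(3)*(((-2 + 2) - 16) - 5) = (2*(-244 - 9*3)/(61 + 3*3))*(((-2 + 2) - 16) - 5) = (2*(-244 - 27)/(61 + 9))*((0 - 16) - 5) = (2*(-271)/70)*(-16 - 5) = (2*(1/70)*(-271))*(-21) = -271/35*(-21) = 813/5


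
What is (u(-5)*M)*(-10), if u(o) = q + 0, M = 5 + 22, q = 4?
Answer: -1080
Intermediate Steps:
M = 27
u(o) = 4 (u(o) = 4 + 0 = 4)
(u(-5)*M)*(-10) = (4*27)*(-10) = 108*(-10) = -1080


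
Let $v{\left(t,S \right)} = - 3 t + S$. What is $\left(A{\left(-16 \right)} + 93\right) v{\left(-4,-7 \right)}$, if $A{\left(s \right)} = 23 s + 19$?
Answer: $-1280$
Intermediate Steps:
$v{\left(t,S \right)} = S - 3 t$
$A{\left(s \right)} = 19 + 23 s$
$\left(A{\left(-16 \right)} + 93\right) v{\left(-4,-7 \right)} = \left(\left(19 + 23 \left(-16\right)\right) + 93\right) \left(-7 - -12\right) = \left(\left(19 - 368\right) + 93\right) \left(-7 + 12\right) = \left(-349 + 93\right) 5 = \left(-256\right) 5 = -1280$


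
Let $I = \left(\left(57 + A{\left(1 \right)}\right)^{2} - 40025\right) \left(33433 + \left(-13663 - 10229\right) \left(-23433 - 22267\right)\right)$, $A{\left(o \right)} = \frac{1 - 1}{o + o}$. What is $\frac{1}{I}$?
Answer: $- \frac{1}{40155634706408} \approx -2.4903 \cdot 10^{-14}$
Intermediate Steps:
$A{\left(o \right)} = 0$ ($A{\left(o \right)} = \frac{0}{2 o} = 0 \frac{1}{2 o} = 0$)
$I = -40155634706408$ ($I = \left(\left(57 + 0\right)^{2} - 40025\right) \left(33433 + \left(-13663 - 10229\right) \left(-23433 - 22267\right)\right) = \left(57^{2} - 40025\right) \left(33433 - -1091864400\right) = \left(3249 - 40025\right) \left(33433 + 1091864400\right) = \left(-36776\right) 1091897833 = -40155634706408$)
$\frac{1}{I} = \frac{1}{-40155634706408} = - \frac{1}{40155634706408}$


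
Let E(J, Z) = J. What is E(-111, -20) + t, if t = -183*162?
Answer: -29757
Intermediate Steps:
t = -29646
E(-111, -20) + t = -111 - 29646 = -29757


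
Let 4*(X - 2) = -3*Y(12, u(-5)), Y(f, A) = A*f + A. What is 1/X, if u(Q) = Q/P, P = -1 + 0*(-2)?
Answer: -4/187 ≈ -0.021390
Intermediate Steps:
P = -1 (P = -1 + 0 = -1)
u(Q) = -Q (u(Q) = Q/(-1) = Q*(-1) = -Q)
Y(f, A) = A + A*f
X = -187/4 (X = 2 + (-3*(-1*(-5))*(1 + 12))/4 = 2 + (-15*13)/4 = 2 + (-3*65)/4 = 2 + (¼)*(-195) = 2 - 195/4 = -187/4 ≈ -46.750)
1/X = 1/(-187/4) = -4/187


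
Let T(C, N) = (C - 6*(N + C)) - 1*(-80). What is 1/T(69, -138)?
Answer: 1/563 ≈ 0.0017762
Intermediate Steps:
T(C, N) = 80 - 6*N - 5*C (T(C, N) = (C - 6*(C + N)) + 80 = (C + (-6*C - 6*N)) + 80 = (-6*N - 5*C) + 80 = 80 - 6*N - 5*C)
1/T(69, -138) = 1/(80 - 6*(-138) - 5*69) = 1/(80 + 828 - 345) = 1/563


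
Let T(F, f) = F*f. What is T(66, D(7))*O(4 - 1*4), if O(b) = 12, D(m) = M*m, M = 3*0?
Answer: 0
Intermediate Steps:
M = 0
D(m) = 0 (D(m) = 0*m = 0)
T(66, D(7))*O(4 - 1*4) = (66*0)*12 = 0*12 = 0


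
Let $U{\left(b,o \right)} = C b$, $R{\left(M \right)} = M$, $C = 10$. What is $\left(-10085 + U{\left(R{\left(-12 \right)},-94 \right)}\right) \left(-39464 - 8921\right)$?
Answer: $493768925$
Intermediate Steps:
$U{\left(b,o \right)} = 10 b$
$\left(-10085 + U{\left(R{\left(-12 \right)},-94 \right)}\right) \left(-39464 - 8921\right) = \left(-10085 + 10 \left(-12\right)\right) \left(-39464 - 8921\right) = \left(-10085 - 120\right) \left(-48385\right) = \left(-10205\right) \left(-48385\right) = 493768925$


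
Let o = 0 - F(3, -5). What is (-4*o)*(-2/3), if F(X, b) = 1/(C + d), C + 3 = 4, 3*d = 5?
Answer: -1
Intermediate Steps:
d = 5/3 (d = (1/3)*5 = 5/3 ≈ 1.6667)
C = 1 (C = -3 + 4 = 1)
F(X, b) = 3/8 (F(X, b) = 1/(1 + 5/3) = 1/(8/3) = 3/8)
o = -3/8 (o = 0 - 1*3/8 = 0 - 3/8 = -3/8 ≈ -0.37500)
(-4*o)*(-2/3) = (-4*(-3/8))*(-2/3) = 3*(-2*1/3)/2 = (3/2)*(-2/3) = -1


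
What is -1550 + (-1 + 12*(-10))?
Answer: -1671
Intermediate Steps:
-1550 + (-1 + 12*(-10)) = -1550 + (-1 - 120) = -1550 - 121 = -1671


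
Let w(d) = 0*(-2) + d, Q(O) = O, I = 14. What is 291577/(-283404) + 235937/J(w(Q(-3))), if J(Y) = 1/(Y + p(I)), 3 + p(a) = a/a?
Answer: -30393430847/25764 ≈ -1.1797e+6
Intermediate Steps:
p(a) = -2 (p(a) = -3 + a/a = -3 + 1 = -2)
w(d) = d (w(d) = 0 + d = d)
J(Y) = 1/(-2 + Y) (J(Y) = 1/(Y - 2) = 1/(-2 + Y))
291577/(-283404) + 235937/J(w(Q(-3))) = 291577/(-283404) + 235937/(1/(-2 - 3)) = 291577*(-1/283404) + 235937/(1/(-5)) = -26507/25764 + 235937/(-1/5) = -26507/25764 + 235937*(-5) = -26507/25764 - 1179685 = -30393430847/25764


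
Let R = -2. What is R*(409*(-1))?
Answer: 818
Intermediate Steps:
R*(409*(-1)) = -818*(-1) = -2*(-409) = 818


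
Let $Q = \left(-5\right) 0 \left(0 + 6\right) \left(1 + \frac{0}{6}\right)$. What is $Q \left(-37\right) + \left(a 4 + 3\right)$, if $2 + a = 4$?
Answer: $11$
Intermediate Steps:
$a = 2$ ($a = -2 + 4 = 2$)
$Q = 0$ ($Q = 0 \cdot 6 \left(1 + 0 \cdot \frac{1}{6}\right) = 0 \cdot 6 \left(1 + 0\right) = 0 \cdot 6 \cdot 1 = 0 \cdot 6 = 0$)
$Q \left(-37\right) + \left(a 4 + 3\right) = 0 \left(-37\right) + \left(2 \cdot 4 + 3\right) = 0 + \left(8 + 3\right) = 0 + 11 = 11$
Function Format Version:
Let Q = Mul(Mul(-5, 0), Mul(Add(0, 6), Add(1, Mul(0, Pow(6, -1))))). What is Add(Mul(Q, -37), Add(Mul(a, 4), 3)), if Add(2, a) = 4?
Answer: 11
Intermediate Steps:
a = 2 (a = Add(-2, 4) = 2)
Q = 0 (Q = Mul(0, Mul(6, Add(1, Mul(0, Rational(1, 6))))) = Mul(0, Mul(6, Add(1, 0))) = Mul(0, Mul(6, 1)) = Mul(0, 6) = 0)
Add(Mul(Q, -37), Add(Mul(a, 4), 3)) = Add(Mul(0, -37), Add(Mul(2, 4), 3)) = Add(0, Add(8, 3)) = Add(0, 11) = 11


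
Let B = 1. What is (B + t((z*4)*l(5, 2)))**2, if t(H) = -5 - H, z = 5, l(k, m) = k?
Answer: 10816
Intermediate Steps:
(B + t((z*4)*l(5, 2)))**2 = (1 + (-5 - 5*4*5))**2 = (1 + (-5 - 20*5))**2 = (1 + (-5 - 1*100))**2 = (1 + (-5 - 100))**2 = (1 - 105)**2 = (-104)**2 = 10816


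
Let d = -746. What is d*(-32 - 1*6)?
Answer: 28348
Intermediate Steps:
d*(-32 - 1*6) = -746*(-32 - 1*6) = -746*(-32 - 6) = -746*(-38) = 28348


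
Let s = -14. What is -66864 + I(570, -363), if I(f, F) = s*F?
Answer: -61782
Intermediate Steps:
I(f, F) = -14*F
-66864 + I(570, -363) = -66864 - 14*(-363) = -66864 + 5082 = -61782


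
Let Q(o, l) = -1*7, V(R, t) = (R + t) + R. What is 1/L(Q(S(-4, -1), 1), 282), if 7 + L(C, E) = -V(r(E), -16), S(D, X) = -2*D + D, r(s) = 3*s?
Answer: -1/1683 ≈ -0.00059418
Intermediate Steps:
V(R, t) = t + 2*R
S(D, X) = -D
Q(o, l) = -7
L(C, E) = 9 - 6*E (L(C, E) = -7 - (-16 + 2*(3*E)) = -7 - (-16 + 6*E) = -7 + (16 - 6*E) = 9 - 6*E)
1/L(Q(S(-4, -1), 1), 282) = 1/(9 - 6*282) = 1/(9 - 1692) = 1/(-1683) = -1/1683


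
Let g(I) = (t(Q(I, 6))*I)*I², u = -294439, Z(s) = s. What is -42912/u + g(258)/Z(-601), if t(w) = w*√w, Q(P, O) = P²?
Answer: -86838751294560355104/176957839 ≈ -4.9073e+11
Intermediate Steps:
t(w) = w^(3/2)
g(I) = I³*(I²)^(3/2) (g(I) = ((I²)^(3/2)*I)*I² = (I*(I²)^(3/2))*I² = I³*(I²)^(3/2))
-42912/u + g(258)/Z(-601) = -42912/(-294439) + (258³*(258²)^(3/2))/(-601) = -42912*(-1/294439) + (17173512*66564^(3/2))*(-1/601) = 42912/294439 + (17173512*17173512)*(-1/601) = 42912/294439 + 294929514414144*(-1/601) = 42912/294439 - 294929514414144/601 = -86838751294560355104/176957839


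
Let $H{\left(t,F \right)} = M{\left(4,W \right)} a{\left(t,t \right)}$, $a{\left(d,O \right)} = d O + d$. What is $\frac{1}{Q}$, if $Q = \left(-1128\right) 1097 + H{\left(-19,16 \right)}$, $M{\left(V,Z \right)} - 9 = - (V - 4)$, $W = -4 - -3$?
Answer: $- \frac{1}{1234338} \approx -8.1015 \cdot 10^{-7}$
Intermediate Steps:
$W = -1$ ($W = -4 + 3 = -1$)
$M{\left(V,Z \right)} = 13 - V$ ($M{\left(V,Z \right)} = 9 - \left(V - 4\right) = 9 - \left(-4 + V\right) = 13 - V$)
$a{\left(d,O \right)} = d + O d$ ($a{\left(d,O \right)} = O d + d = d + O d$)
$H{\left(t,F \right)} = 9 t \left(1 + t\right)$ ($H{\left(t,F \right)} = \left(13 - 4\right) t \left(1 + t\right) = 9 t \left(1 + t\right)$)
$Q = -1234338$ ($Q = \left(-1128\right) 1097 + 9 \left(-19\right) \left(1 - 19\right) = -1237416 + 9 \left(-19\right) \left(-18\right) = -1237416 + 3078 = -1234338$)
$\frac{1}{Q} = \frac{1}{-1234338} = - \frac{1}{1234338}$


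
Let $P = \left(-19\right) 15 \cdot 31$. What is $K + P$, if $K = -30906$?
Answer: $-39741$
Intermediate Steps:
$P = -8835$ ($P = \left(-285\right) 31 = -8835$)
$K + P = -30906 - 8835 = -39741$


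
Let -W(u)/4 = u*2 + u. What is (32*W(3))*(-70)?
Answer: 80640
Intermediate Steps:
W(u) = -12*u (W(u) = -4*(u*2 + u) = -4*(2*u + u) = -12*u)
(32*W(3))*(-70) = (32*(-12*3))*(-70) = (32*(-36))*(-70) = -1152*(-70) = 80640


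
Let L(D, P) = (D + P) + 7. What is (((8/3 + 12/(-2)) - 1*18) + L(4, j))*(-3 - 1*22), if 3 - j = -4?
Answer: 250/3 ≈ 83.333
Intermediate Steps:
j = 7 (j = 3 - 1*(-4) = 3 + 4 = 7)
L(D, P) = 7 + D + P
(((8/3 + 12/(-2)) - 1*18) + L(4, j))*(-3 - 1*22) = (((8/3 + 12/(-2)) - 1*18) + (7 + 4 + 7))*(-3 - 1*22) = (((8*(1/3) + 12*(-1/2)) - 18) + 18)*(-3 - 22) = (((8/3 - 6) - 18) + 18)*(-25) = ((-10/3 - 18) + 18)*(-25) = (-64/3 + 18)*(-25) = -10/3*(-25) = 250/3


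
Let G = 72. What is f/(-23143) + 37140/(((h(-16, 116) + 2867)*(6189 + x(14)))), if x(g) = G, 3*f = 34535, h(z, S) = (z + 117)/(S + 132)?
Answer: -17013423507935/34346553585597 ≈ -0.49535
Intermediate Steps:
h(z, S) = (117 + z)/(132 + S)
f = 34535/3 (f = (⅓)*34535 = 34535/3 ≈ 11512.)
x(g) = 72
f/(-23143) + 37140/(((h(-16, 116) + 2867)*(6189 + x(14)))) = (34535/3)/(-23143) + 37140/((((117 - 16)/(132 + 116) + 2867)*(6189 + 72))) = (34535/3)*(-1/23143) + 37140/(((101/248 + 2867)*6261)) = -34535/69429 + 37140/((((1/248)*101 + 2867)*6261)) = -34535/69429 + 37140/(((101/248 + 2867)*6261)) = -34535/69429 + 37140/(((711117/248)*6261)) = -34535/69429 + 37140/(4452303537/248) = -34535/69429 + 37140*(248/4452303537) = -34535/69429 + 3070240/1484101179 = -17013423507935/34346553585597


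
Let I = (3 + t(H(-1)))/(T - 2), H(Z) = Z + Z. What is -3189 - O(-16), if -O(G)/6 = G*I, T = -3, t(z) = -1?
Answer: -15753/5 ≈ -3150.6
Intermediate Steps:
H(Z) = 2*Z
I = -2/5 (I = (3 - 1)/(-3 - 2) = 2/(-5) = 2*(-1/5) = -2/5 ≈ -0.40000)
O(G) = 12*G/5 (O(G) = -6*G*(-2)/5 = -(-12)*G/5 = 12*G/5)
-3189 - O(-16) = -3189 - 12*(-16)/5 = -3189 - 1*(-192/5) = -3189 + 192/5 = -15753/5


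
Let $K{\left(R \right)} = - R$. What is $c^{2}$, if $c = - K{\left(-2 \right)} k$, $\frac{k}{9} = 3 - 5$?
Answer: $1296$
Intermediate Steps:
$k = -18$ ($k = 9 \left(3 - 5\right) = 9 \left(-2\right) = -18$)
$c = 36$ ($c = - \left(-1\right) \left(-2\right) \left(-18\right) = \left(-1\right) 2 \left(-18\right) = \left(-2\right) \left(-18\right) = 36$)
$c^{2} = 36^{2} = 1296$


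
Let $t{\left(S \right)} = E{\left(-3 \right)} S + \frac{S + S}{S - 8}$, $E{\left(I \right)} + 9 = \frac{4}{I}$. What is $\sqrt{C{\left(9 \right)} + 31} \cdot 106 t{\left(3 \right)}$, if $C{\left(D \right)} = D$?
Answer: $- \frac{34132 \sqrt{10}}{5} \approx -21587.0$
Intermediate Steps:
$E{\left(I \right)} = -9 + \frac{4}{I}$
$t{\left(S \right)} = - \frac{31 S}{3} + \frac{2 S}{-8 + S}$ ($t{\left(S \right)} = \left(-9 + \frac{4}{-3}\right) S + \frac{S + S}{S - 8} = \left(-9 + 4 \left(- \frac{1}{3}\right)\right) S + \frac{2 S}{-8 + S} = \left(-9 - \frac{4}{3}\right) S + \frac{2 S}{-8 + S} = - \frac{31 S}{3} + \frac{2 S}{-8 + S}$)
$\sqrt{C{\left(9 \right)} + 31} \cdot 106 t{\left(3 \right)} = \sqrt{9 + 31} \cdot 106 \cdot \frac{1}{3} \cdot 3 \frac{1}{-8 + 3} \left(254 - 93\right) = \sqrt{40} \cdot 106 \cdot \frac{1}{3} \cdot 3 \frac{1}{-5} \left(254 - 93\right) = 2 \sqrt{10} \cdot 106 \cdot \frac{1}{3} \cdot 3 \left(- \frac{1}{5}\right) 161 = 212 \sqrt{10} \left(- \frac{161}{5}\right) = - \frac{34132 \sqrt{10}}{5}$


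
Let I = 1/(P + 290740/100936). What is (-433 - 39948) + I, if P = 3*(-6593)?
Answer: -20151354724215/499030601 ≈ -40381.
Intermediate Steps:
P = -19779
I = -25234/499030601 (I = 1/(-19779 + 290740/100936) = 1/(-19779 + 290740*(1/100936)) = 1/(-19779 + 72685/25234) = 1/(-499030601/25234) = -25234/499030601 ≈ -5.0566e-5)
(-433 - 39948) + I = (-433 - 39948) - 25234/499030601 = -40381 - 25234/499030601 = -20151354724215/499030601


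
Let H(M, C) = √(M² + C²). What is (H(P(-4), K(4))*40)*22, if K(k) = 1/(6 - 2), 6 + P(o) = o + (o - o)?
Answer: 220*√1601 ≈ 8802.8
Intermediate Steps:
P(o) = -6 + o (P(o) = -6 + (o + (o - o)) = -6 + (o + 0) = -6 + o)
K(k) = ¼ (K(k) = 1/4 = ¼)
H(M, C) = √(C² + M²)
(H(P(-4), K(4))*40)*22 = (√((¼)² + (-6 - 4)²)*40)*22 = (√(1/16 + (-10)²)*40)*22 = (√(1/16 + 100)*40)*22 = (√(1601/16)*40)*22 = ((√1601/4)*40)*22 = (10*√1601)*22 = 220*√1601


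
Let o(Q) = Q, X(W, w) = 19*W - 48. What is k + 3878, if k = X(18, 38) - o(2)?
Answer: 4170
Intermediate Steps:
X(W, w) = -48 + 19*W
k = 292 (k = (-48 + 19*18) - 1*2 = (-48 + 342) - 2 = 294 - 2 = 292)
k + 3878 = 292 + 3878 = 4170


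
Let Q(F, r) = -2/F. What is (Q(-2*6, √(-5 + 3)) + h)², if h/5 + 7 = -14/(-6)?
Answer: 19321/36 ≈ 536.69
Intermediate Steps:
h = -70/3 (h = -35 + 5*(-14/(-6)) = -35 + 5*(-14*(-⅙)) = -35 + 5*(7/3) = -35 + 35/3 = -70/3 ≈ -23.333)
(Q(-2*6, √(-5 + 3)) + h)² = (-2/((-2*6)) - 70/3)² = (-2/(-12) - 70/3)² = (-2*(-1/12) - 70/3)² = (⅙ - 70/3)² = (-139/6)² = 19321/36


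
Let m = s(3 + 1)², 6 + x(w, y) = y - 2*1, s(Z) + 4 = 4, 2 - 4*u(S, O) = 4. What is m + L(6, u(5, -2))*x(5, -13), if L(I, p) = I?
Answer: -126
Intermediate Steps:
u(S, O) = -½ (u(S, O) = ½ - ¼*4 = ½ - 1 = -½)
s(Z) = 0 (s(Z) = -4 + 4 = 0)
x(w, y) = -8 + y (x(w, y) = -6 + (y - 2*1) = -6 + (y - 2) = -6 + (-2 + y) = -8 + y)
m = 0 (m = 0² = 0)
m + L(6, u(5, -2))*x(5, -13) = 0 + 6*(-8 - 13) = 0 + 6*(-21) = 0 - 126 = -126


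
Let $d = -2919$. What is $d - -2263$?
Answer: $-656$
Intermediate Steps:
$d - -2263 = -2919 - -2263 = -2919 + 2263 = -656$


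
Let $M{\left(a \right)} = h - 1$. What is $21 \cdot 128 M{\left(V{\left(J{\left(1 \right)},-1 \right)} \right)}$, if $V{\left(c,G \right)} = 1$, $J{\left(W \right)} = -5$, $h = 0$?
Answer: $-2688$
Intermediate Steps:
$M{\left(a \right)} = -1$ ($M{\left(a \right)} = 0 - 1 = -1$)
$21 \cdot 128 M{\left(V{\left(J{\left(1 \right)},-1 \right)} \right)} = 21 \cdot 128 \left(-1\right) = 2688 \left(-1\right) = -2688$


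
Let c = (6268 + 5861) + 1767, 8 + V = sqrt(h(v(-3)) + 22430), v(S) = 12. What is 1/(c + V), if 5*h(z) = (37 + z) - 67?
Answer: 17360/241067647 - 17*sqrt(485)/482135294 ≈ 7.1237e-5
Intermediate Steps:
h(z) = -6 + z/5 (h(z) = ((37 + z) - 67)/5 = (-30 + z)/5 = -6 + z/5)
V = -8 + 34*sqrt(485)/5 (V = -8 + sqrt((-6 + (1/5)*12) + 22430) = -8 + sqrt((-6 + 12/5) + 22430) = -8 + sqrt(-18/5 + 22430) = -8 + sqrt(112132/5) = -8 + 34*sqrt(485)/5 ≈ 141.75)
c = 13896 (c = 12129 + 1767 = 13896)
1/(c + V) = 1/(13896 + (-8 + 34*sqrt(485)/5)) = 1/(13888 + 34*sqrt(485)/5)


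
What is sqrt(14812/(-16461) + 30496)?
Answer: 2*sqrt(229530283669)/5487 ≈ 174.63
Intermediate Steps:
sqrt(14812/(-16461) + 30496) = sqrt(14812*(-1/16461) + 30496) = sqrt(-14812/16461 + 30496) = sqrt(501979844/16461) = 2*sqrt(229530283669)/5487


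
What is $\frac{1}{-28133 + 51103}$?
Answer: $\frac{1}{22970} \approx 4.3535 \cdot 10^{-5}$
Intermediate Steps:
$\frac{1}{-28133 + 51103} = \frac{1}{22970}$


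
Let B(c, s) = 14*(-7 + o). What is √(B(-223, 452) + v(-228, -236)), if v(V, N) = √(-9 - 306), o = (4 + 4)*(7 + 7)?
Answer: √(1470 + 3*I*√35) ≈ 38.341 + 0.2314*I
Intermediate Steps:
o = 112 (o = 8*14 = 112)
B(c, s) = 1470 (B(c, s) = 14*(-7 + 112) = 14*105 = 1470)
v(V, N) = 3*I*√35 (v(V, N) = √(-315) = 3*I*√35)
√(B(-223, 452) + v(-228, -236)) = √(1470 + 3*I*√35)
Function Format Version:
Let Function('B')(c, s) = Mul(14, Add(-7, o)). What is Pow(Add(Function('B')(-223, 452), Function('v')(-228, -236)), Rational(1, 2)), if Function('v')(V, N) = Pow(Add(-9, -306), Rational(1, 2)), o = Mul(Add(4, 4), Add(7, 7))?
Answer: Pow(Add(1470, Mul(3, I, Pow(35, Rational(1, 2)))), Rational(1, 2)) ≈ Add(38.341, Mul(0.2314, I))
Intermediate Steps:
o = 112 (o = Mul(8, 14) = 112)
Function('B')(c, s) = 1470 (Function('B')(c, s) = Mul(14, Add(-7, 112)) = Mul(14, 105) = 1470)
Function('v')(V, N) = Mul(3, I, Pow(35, Rational(1, 2))) (Function('v')(V, N) = Pow(-315, Rational(1, 2)) = Mul(3, I, Pow(35, Rational(1, 2))))
Pow(Add(Function('B')(-223, 452), Function('v')(-228, -236)), Rational(1, 2)) = Pow(Add(1470, Mul(3, I, Pow(35, Rational(1, 2)))), Rational(1, 2))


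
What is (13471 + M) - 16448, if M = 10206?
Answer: 7229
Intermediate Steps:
(13471 + M) - 16448 = (13471 + 10206) - 16448 = 23677 - 16448 = 7229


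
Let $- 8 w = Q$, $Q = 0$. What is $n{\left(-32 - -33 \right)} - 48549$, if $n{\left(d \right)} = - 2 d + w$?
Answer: $-48551$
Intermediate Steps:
$w = 0$ ($w = \left(- \frac{1}{8}\right) 0 = 0$)
$n{\left(d \right)} = - 2 d$ ($n{\left(d \right)} = - 2 d + 0 = - 2 d$)
$n{\left(-32 - -33 \right)} - 48549 = - 2 \left(-32 - -33\right) - 48549 = - 2 \left(-32 + 33\right) - 48549 = \left(-2\right) 1 - 48549 = -2 - 48549 = -48551$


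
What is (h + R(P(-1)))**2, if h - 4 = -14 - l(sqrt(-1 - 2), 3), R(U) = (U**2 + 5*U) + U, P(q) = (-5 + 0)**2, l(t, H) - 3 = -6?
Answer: 589824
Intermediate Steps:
l(t, H) = -3 (l(t, H) = 3 - 6 = -3)
P(q) = 25 (P(q) = (-5)**2 = 25)
R(U) = U**2 + 6*U
h = -7 (h = 4 + (-14 - 1*(-3)) = 4 + (-14 + 3) = 4 - 11 = -7)
(h + R(P(-1)))**2 = (-7 + 25*(6 + 25))**2 = (-7 + 25*31)**2 = (-7 + 775)**2 = 768**2 = 589824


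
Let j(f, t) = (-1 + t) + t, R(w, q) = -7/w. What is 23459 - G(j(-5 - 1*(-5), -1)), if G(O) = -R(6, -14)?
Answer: 140747/6 ≈ 23458.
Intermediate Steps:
j(f, t) = -1 + 2*t
G(O) = 7/6 (G(O) = -(-7)/6 = -1*(-7/6) = 7/6)
23459 - G(j(-5 - 1*(-5), -1)) = 23459 - 1*7/6 = 23459 - 7/6 = 140747/6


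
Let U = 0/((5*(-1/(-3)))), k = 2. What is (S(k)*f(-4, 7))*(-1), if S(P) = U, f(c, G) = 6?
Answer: 0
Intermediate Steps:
U = 0 (U = 0/((5*(-1*(-⅓)))) = 0/((5*(⅓))) = 0/(5/3) = 0*(⅗) = 0)
S(P) = 0
(S(k)*f(-4, 7))*(-1) = (0*6)*(-1) = 0*(-1) = 0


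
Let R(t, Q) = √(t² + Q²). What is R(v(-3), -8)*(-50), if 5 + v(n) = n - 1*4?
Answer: -200*√13 ≈ -721.11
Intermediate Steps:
v(n) = -9 + n (v(n) = -5 + (n - 1*4) = -5 + (n - 4) = -5 + (-4 + n) = -9 + n)
R(t, Q) = √(Q² + t²)
R(v(-3), -8)*(-50) = √((-8)² + (-9 - 3)²)*(-50) = √(64 + (-12)²)*(-50) = √(64 + 144)*(-50) = √208*(-50) = (4*√13)*(-50) = -200*√13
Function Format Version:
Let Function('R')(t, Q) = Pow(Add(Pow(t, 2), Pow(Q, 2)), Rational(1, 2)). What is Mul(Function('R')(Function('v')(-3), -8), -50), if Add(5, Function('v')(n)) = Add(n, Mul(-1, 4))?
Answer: Mul(-200, Pow(13, Rational(1, 2))) ≈ -721.11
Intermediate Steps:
Function('v')(n) = Add(-9, n) (Function('v')(n) = Add(-5, Add(n, Mul(-1, 4))) = Add(-5, Add(n, -4)) = Add(-5, Add(-4, n)) = Add(-9, n))
Function('R')(t, Q) = Pow(Add(Pow(Q, 2), Pow(t, 2)), Rational(1, 2))
Mul(Function('R')(Function('v')(-3), -8), -50) = Mul(Pow(Add(Pow(-8, 2), Pow(Add(-9, -3), 2)), Rational(1, 2)), -50) = Mul(Pow(Add(64, Pow(-12, 2)), Rational(1, 2)), -50) = Mul(Pow(Add(64, 144), Rational(1, 2)), -50) = Mul(Pow(208, Rational(1, 2)), -50) = Mul(Mul(4, Pow(13, Rational(1, 2))), -50) = Mul(-200, Pow(13, Rational(1, 2)))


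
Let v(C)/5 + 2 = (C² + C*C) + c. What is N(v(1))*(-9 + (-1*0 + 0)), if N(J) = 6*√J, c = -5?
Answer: -270*I ≈ -270.0*I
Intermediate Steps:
v(C) = -35 + 10*C² (v(C) = -10 + 5*((C² + C*C) - 5) = -10 + 5*((C² + C²) - 5) = -10 + 5*(2*C² - 5) = -10 + 5*(-5 + 2*C²) = -10 + (-25 + 10*C²) = -35 + 10*C²)
N(v(1))*(-9 + (-1*0 + 0)) = (6*√(-35 + 10*1²))*(-9 + (-1*0 + 0)) = (6*√(-35 + 10*1))*(-9 + (0 + 0)) = (6*√(-35 + 10))*(-9 + 0) = (6*√(-25))*(-9) = (6*(5*I))*(-9) = (30*I)*(-9) = -270*I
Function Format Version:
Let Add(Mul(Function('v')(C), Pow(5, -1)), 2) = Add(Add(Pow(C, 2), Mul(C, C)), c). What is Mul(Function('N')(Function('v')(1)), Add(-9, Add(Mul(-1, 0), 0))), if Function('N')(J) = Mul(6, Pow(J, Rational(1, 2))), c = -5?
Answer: Mul(-270, I) ≈ Mul(-270.00, I)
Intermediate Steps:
Function('v')(C) = Add(-35, Mul(10, Pow(C, 2))) (Function('v')(C) = Add(-10, Mul(5, Add(Add(Pow(C, 2), Mul(C, C)), -5))) = Add(-10, Mul(5, Add(Add(Pow(C, 2), Pow(C, 2)), -5))) = Add(-10, Mul(5, Add(Mul(2, Pow(C, 2)), -5))) = Add(-10, Mul(5, Add(-5, Mul(2, Pow(C, 2))))) = Add(-10, Add(-25, Mul(10, Pow(C, 2)))) = Add(-35, Mul(10, Pow(C, 2))))
Mul(Function('N')(Function('v')(1)), Add(-9, Add(Mul(-1, 0), 0))) = Mul(Mul(6, Pow(Add(-35, Mul(10, Pow(1, 2))), Rational(1, 2))), Add(-9, Add(Mul(-1, 0), 0))) = Mul(Mul(6, Pow(Add(-35, Mul(10, 1)), Rational(1, 2))), Add(-9, Add(0, 0))) = Mul(Mul(6, Pow(Add(-35, 10), Rational(1, 2))), Add(-9, 0)) = Mul(Mul(6, Pow(-25, Rational(1, 2))), -9) = Mul(Mul(6, Mul(5, I)), -9) = Mul(Mul(30, I), -9) = Mul(-270, I)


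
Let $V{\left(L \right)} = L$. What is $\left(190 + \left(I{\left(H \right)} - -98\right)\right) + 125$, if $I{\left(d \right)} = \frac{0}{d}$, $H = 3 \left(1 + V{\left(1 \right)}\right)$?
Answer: $413$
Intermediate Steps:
$H = 6$ ($H = 3 \left(1 + 1\right) = 3 \cdot 2 = 6$)
$I{\left(d \right)} = 0$
$\left(190 + \left(I{\left(H \right)} - -98\right)\right) + 125 = \left(190 + \left(0 - -98\right)\right) + 125 = \left(190 + \left(0 + 98\right)\right) + 125 = \left(190 + 98\right) + 125 = 288 + 125 = 413$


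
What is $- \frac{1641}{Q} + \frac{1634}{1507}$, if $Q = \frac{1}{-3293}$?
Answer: $\frac{8143547825}{1507} \approx 5.4038 \cdot 10^{6}$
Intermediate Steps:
$Q = - \frac{1}{3293} \approx -0.00030367$
$- \frac{1641}{Q} + \frac{1634}{1507} = - \frac{1641}{- \frac{1}{3293}} + \frac{1634}{1507} = \left(-1641\right) \left(-3293\right) + 1634 \cdot \frac{1}{1507} = 5403813 + \frac{1634}{1507} = \frac{8143547825}{1507}$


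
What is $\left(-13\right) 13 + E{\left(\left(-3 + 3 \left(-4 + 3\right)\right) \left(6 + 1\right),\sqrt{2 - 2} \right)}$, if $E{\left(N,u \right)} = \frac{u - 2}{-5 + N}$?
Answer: $- \frac{7941}{47} \approx -168.96$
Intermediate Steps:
$E{\left(N,u \right)} = \frac{-2 + u}{-5 + N}$
$\left(-13\right) 13 + E{\left(\left(-3 + 3 \left(-4 + 3\right)\right) \left(6 + 1\right),\sqrt{2 - 2} \right)} = \left(-13\right) 13 + \frac{-2 + \sqrt{2 - 2}}{-5 + \left(-3 + 3 \left(-4 + 3\right)\right) \left(6 + 1\right)} = -169 + \frac{-2 + \sqrt{0}}{-5 + \left(-3 + 3 \left(-1\right)\right) 7} = -169 + \frac{-2 + 0}{-5 + \left(-3 - 3\right) 7} = -169 + \frac{1}{-5 - 42} \left(-2\right) = -169 + \frac{1}{-47} \left(-2\right) = -169 - - \frac{2}{47} = -169 + \frac{2}{47} = - \frac{7941}{47}$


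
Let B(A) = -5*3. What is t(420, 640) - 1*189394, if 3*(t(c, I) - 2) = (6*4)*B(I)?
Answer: -189512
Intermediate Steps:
B(A) = -15
t(c, I) = -118 (t(c, I) = 2 + ((6*4)*(-15))/3 = 2 + (24*(-15))/3 = 2 + (⅓)*(-360) = 2 - 120 = -118)
t(420, 640) - 1*189394 = -118 - 1*189394 = -118 - 189394 = -189512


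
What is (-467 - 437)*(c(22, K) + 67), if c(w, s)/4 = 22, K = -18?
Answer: -140120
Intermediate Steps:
c(w, s) = 88 (c(w, s) = 4*22 = 88)
(-467 - 437)*(c(22, K) + 67) = (-467 - 437)*(88 + 67) = -904*155 = -140120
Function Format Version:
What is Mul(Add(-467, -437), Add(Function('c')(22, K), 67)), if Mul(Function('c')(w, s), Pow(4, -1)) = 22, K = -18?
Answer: -140120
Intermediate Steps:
Function('c')(w, s) = 88 (Function('c')(w, s) = Mul(4, 22) = 88)
Mul(Add(-467, -437), Add(Function('c')(22, K), 67)) = Mul(Add(-467, -437), Add(88, 67)) = Mul(-904, 155) = -140120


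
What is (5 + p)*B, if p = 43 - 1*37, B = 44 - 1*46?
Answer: -22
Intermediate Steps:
B = -2 (B = 44 - 46 = -2)
p = 6 (p = 43 - 37 = 6)
(5 + p)*B = (5 + 6)*(-2) = 11*(-2) = -22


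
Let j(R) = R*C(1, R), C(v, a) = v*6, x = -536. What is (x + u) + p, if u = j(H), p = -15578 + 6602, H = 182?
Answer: -8420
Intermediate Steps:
C(v, a) = 6*v
p = -8976
j(R) = 6*R (j(R) = R*(6*1) = R*6 = 6*R)
u = 1092 (u = 6*182 = 1092)
(x + u) + p = (-536 + 1092) - 8976 = 556 - 8976 = -8420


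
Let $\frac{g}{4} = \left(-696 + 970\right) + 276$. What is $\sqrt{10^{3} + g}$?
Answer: $40 \sqrt{2} \approx 56.569$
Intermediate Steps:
$g = 2200$ ($g = 4 \left(\left(-696 + 970\right) + 276\right) = 4 \left(274 + 276\right) = 4 \cdot 550 = 2200$)
$\sqrt{10^{3} + g} = \sqrt{10^{3} + 2200} = \sqrt{1000 + 2200} = \sqrt{3200} = 40 \sqrt{2}$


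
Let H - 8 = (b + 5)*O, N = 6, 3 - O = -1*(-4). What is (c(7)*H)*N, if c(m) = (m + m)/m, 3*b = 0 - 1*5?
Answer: 56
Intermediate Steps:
b = -5/3 (b = (0 - 1*5)/3 = (0 - 5)/3 = (⅓)*(-5) = -5/3 ≈ -1.6667)
O = -1 (O = 3 - (-1)*(-4) = 3 - 1*4 = 3 - 4 = -1)
H = 14/3 (H = 8 + (-5/3 + 5)*(-1) = 8 + (10/3)*(-1) = 8 - 10/3 = 14/3 ≈ 4.6667)
c(m) = 2 (c(m) = (2*m)/m = 2)
(c(7)*H)*N = (2*(14/3))*6 = (28/3)*6 = 56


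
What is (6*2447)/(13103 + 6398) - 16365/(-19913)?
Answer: 611496531/388323413 ≈ 1.5747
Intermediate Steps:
(6*2447)/(13103 + 6398) - 16365/(-19913) = 14682/19501 - 16365*(-1/19913) = 14682*(1/19501) + 16365/19913 = 14682/19501 + 16365/19913 = 611496531/388323413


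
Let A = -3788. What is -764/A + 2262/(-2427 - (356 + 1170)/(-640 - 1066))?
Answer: -715977427/979893098 ≈ -0.73067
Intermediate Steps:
-764/A + 2262/(-2427 - (356 + 1170)/(-640 - 1066)) = -764/(-3788) + 2262/(-2427 - (356 + 1170)/(-640 - 1066)) = -764*(-1/3788) + 2262/(-2427 - 1526/(-1706)) = 191/947 + 2262/(-2427 - 1526*(-1)/1706) = 191/947 + 2262/(-2427 - 1*(-763/853)) = 191/947 + 2262/(-2427 + 763/853) = 191/947 + 2262/(-2069468/853) = 191/947 + 2262*(-853/2069468) = 191/947 - 964743/1034734 = -715977427/979893098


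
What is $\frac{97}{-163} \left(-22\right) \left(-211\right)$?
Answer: $- \frac{450274}{163} \approx -2762.4$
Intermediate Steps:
$\frac{97}{-163} \left(-22\right) \left(-211\right) = 97 \left(- \frac{1}{163}\right) \left(-22\right) \left(-211\right) = \left(- \frac{97}{163}\right) \left(-22\right) \left(-211\right) = \frac{2134}{163} \left(-211\right) = - \frac{450274}{163}$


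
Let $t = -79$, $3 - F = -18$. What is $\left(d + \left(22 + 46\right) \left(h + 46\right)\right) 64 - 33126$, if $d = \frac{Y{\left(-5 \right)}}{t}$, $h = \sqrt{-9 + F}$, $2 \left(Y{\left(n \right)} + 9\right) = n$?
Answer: $\frac{13198950}{79} + 8704 \sqrt{3} \approx 1.8215 \cdot 10^{5}$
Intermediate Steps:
$F = 21$ ($F = 3 - -18 = 3 + 18 = 21$)
$Y{\left(n \right)} = -9 + \frac{n}{2}$
$h = 2 \sqrt{3}$ ($h = \sqrt{-9 + 21} = \sqrt{12} = 2 \sqrt{3} \approx 3.4641$)
$d = \frac{23}{158}$ ($d = \frac{-9 + \frac{1}{2} \left(-5\right)}{-79} = \left(-9 - \frac{5}{2}\right) \left(- \frac{1}{79}\right) = \left(- \frac{23}{2}\right) \left(- \frac{1}{79}\right) = \frac{23}{158} \approx 0.14557$)
$\left(d + \left(22 + 46\right) \left(h + 46\right)\right) 64 - 33126 = \left(\frac{23}{158} + \left(22 + 46\right) \left(2 \sqrt{3} + 46\right)\right) 64 - 33126 = \left(\frac{23}{158} + 68 \left(46 + 2 \sqrt{3}\right)\right) 64 - 33126 = \left(\frac{23}{158} + \left(3128 + 136 \sqrt{3}\right)\right) 64 - 33126 = \left(\frac{494247}{158} + 136 \sqrt{3}\right) 64 - 33126 = \left(\frac{15815904}{79} + 8704 \sqrt{3}\right) - 33126 = \frac{13198950}{79} + 8704 \sqrt{3}$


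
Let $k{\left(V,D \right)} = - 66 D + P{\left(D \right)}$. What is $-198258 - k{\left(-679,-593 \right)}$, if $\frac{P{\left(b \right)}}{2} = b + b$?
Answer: $-235024$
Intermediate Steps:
$P{\left(b \right)} = 4 b$ ($P{\left(b \right)} = 2 \left(b + b\right) = 2 \cdot 2 b = 4 b$)
$k{\left(V,D \right)} = - 62 D$ ($k{\left(V,D \right)} = - 66 D + 4 D = - 62 D$)
$-198258 - k{\left(-679,-593 \right)} = -198258 - \left(-62\right) \left(-593\right) = -198258 - 36766 = -235024$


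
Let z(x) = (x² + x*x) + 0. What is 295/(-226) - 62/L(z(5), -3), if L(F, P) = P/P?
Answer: -14307/226 ≈ -63.305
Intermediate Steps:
z(x) = 2*x² (z(x) = (x² + x²) + 0 = 2*x² + 0 = 2*x²)
L(F, P) = 1
295/(-226) - 62/L(z(5), -3) = 295/(-226) - 62/1 = 295*(-1/226) - 62*1 = -295/226 - 62 = -14307/226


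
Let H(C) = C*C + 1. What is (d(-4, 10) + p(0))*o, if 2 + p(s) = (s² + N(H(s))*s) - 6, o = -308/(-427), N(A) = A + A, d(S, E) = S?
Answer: -528/61 ≈ -8.6557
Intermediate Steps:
H(C) = 1 + C² (H(C) = C² + 1 = 1 + C²)
N(A) = 2*A
o = 44/61 (o = -308*(-1/427) = 44/61 ≈ 0.72131)
p(s) = -8 + s² + s*(2 + 2*s²) (p(s) = -2 + ((s² + (2*(1 + s²))*s) - 6) = -2 + ((s² + (2 + 2*s²)*s) - 6) = -2 + ((s² + s*(2 + 2*s²)) - 6) = -2 + (-6 + s² + s*(2 + 2*s²)) = -8 + s² + s*(2 + 2*s²))
(d(-4, 10) + p(0))*o = (-4 + (-8 + 0² + 2*0*(1 + 0²)))*(44/61) = (-4 + (-8 + 0 + 2*0*(1 + 0)))*(44/61) = (-4 + (-8 + 0 + 2*0*1))*(44/61) = (-4 + (-8 + 0 + 0))*(44/61) = (-4 - 8)*(44/61) = -12*44/61 = -528/61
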